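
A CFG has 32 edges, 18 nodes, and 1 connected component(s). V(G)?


Formula: V(G) = E - N + 2P
V(G) = 32 - 18 + 2*1
V(G) = 14 + 2
V(G) = 16

16


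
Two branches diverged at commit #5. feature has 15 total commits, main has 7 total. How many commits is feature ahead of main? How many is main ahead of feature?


Common ancestor: commit #5
feature commits after divergence: 15 - 5 = 10
main commits after divergence: 7 - 5 = 2
feature is 10 commits ahead of main
main is 2 commits ahead of feature

feature ahead: 10, main ahead: 2


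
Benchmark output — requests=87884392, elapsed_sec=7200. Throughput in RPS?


Formula: throughput = requests / seconds
throughput = 87884392 / 7200
throughput = 12206.17 requests/second

12206.17 requests/second


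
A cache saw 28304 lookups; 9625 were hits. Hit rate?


Formula: hit rate = hits / (hits + misses) * 100
hit rate = 9625 / (9625 + 18679) * 100
hit rate = 9625 / 28304 * 100
hit rate = 34.01%

34.01%


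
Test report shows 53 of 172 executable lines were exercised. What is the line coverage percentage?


Coverage = covered / total * 100
Coverage = 53 / 172 * 100
Coverage = 30.81%

30.81%


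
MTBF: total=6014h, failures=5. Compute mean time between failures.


Formula: MTBF = Total operating time / Number of failures
MTBF = 6014 / 5
MTBF = 1202.8 hours

1202.8 hours


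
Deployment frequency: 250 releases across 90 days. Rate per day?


Formula: deployments per day = releases / days
= 250 / 90
= 2.778 deploys/day
(equivalently, 19.44 deploys/week)

2.778 deploys/day


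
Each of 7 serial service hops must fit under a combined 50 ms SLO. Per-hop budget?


Formula: per_stage = total_budget / stages
per_stage = 50 / 7
per_stage = 7.14 ms

7.14 ms


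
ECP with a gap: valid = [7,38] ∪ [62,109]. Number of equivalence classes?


Valid ranges: [7,38] and [62,109]
Class 1: x < 7 — invalid
Class 2: 7 ≤ x ≤ 38 — valid
Class 3: 38 < x < 62 — invalid (gap between ranges)
Class 4: 62 ≤ x ≤ 109 — valid
Class 5: x > 109 — invalid
Total equivalence classes: 5

5 equivalence classes


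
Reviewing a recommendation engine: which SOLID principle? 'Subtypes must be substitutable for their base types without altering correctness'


This describes the Liskov Substitution Principle (LSP)

Liskov Substitution Principle (LSP)


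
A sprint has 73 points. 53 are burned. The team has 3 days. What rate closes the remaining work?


Formula: Required rate = Remaining points / Days left
Remaining = 73 - 53 = 20 points
Required rate = 20 / 3 = 6.67 points/day

6.67 points/day


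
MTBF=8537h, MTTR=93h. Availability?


Availability = MTBF / (MTBF + MTTR)
Availability = 8537 / (8537 + 93)
Availability = 8537 / 8630
Availability = 98.9224%

98.9224%


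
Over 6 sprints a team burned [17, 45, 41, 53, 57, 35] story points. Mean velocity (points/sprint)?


Formula: Avg velocity = Total points / Number of sprints
Points: [17, 45, 41, 53, 57, 35]
Sum = 17 + 45 + 41 + 53 + 57 + 35 = 248
Avg velocity = 248 / 6 = 41.33 points/sprint

41.33 points/sprint


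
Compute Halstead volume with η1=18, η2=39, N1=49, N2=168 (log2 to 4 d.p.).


Formula: V = N * log2(η), where N = N1 + N2 and η = η1 + η2
η = 18 + 39 = 57
N = 49 + 168 = 217
log2(57) ≈ 5.8329
V = 217 * 5.8329 = 1265.74

1265.74


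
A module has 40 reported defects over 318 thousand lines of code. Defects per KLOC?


Defect density = defects / KLOC
Defect density = 40 / 318
Defect density = 0.126 defects/KLOC

0.126 defects/KLOC


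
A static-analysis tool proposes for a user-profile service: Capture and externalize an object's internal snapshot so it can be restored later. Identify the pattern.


This matches the Memento pattern

Memento


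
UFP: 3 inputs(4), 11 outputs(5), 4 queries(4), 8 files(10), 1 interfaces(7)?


UFP = EI*4 + EO*5 + EQ*4 + ILF*10 + EIF*7
UFP = 3*4 + 11*5 + 4*4 + 8*10 + 1*7
UFP = 12 + 55 + 16 + 80 + 7
UFP = 170

170


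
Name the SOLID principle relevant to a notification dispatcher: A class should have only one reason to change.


This describes the Single Responsibility Principle (SRP)

Single Responsibility Principle (SRP)


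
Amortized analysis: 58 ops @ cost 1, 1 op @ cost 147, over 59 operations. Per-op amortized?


Formula: Amortized cost = Total cost / Operations
Total cost = (58 * 1) + (1 * 147)
Total cost = 58 + 147 = 205
Amortized = 205 / 59 = 3.4746

3.4746


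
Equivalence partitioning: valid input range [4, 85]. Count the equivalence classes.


Valid range: [4, 85]
Class 1: x < 4 — invalid
Class 2: 4 ≤ x ≤ 85 — valid
Class 3: x > 85 — invalid
Total equivalence classes: 3

3 equivalence classes


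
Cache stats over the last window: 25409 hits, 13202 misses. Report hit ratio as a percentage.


Formula: hit rate = hits / (hits + misses) * 100
hit rate = 25409 / (25409 + 13202) * 100
hit rate = 25409 / 38611 * 100
hit rate = 65.81%

65.81%


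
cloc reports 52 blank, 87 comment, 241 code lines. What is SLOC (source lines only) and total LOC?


Total LOC = blank + comment + code
Total LOC = 52 + 87 + 241 = 380
SLOC (source only) = code = 241

Total LOC: 380, SLOC: 241


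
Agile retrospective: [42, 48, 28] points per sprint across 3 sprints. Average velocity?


Formula: Avg velocity = Total points / Number of sprints
Points: [42, 48, 28]
Sum = 42 + 48 + 28 = 118
Avg velocity = 118 / 3 = 39.33 points/sprint

39.33 points/sprint


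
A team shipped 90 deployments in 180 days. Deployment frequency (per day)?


Formula: deployments per day = releases / days
= 90 / 180
= 0.5 deploys/day
(equivalently, 3.5 deploys/week)

0.5 deploys/day


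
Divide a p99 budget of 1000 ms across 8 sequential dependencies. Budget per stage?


Formula: per_stage = total_budget / stages
per_stage = 1000 / 8
per_stage = 125.0 ms

125.0 ms


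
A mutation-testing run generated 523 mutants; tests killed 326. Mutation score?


Mutation score = killed / total * 100
Mutation score = 326 / 523 * 100
Mutation score = 62.33%

62.33%


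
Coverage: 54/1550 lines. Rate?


Coverage = covered / total * 100
Coverage = 54 / 1550 * 100
Coverage = 3.48%

3.48%


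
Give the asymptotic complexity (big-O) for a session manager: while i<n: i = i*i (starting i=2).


Reasoning: squaring drives double-exponential growth; iterations ~ log log n
Complexity: O(log log n)

O(log log n)


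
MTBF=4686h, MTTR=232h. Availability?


Availability = MTBF / (MTBF + MTTR)
Availability = 4686 / (4686 + 232)
Availability = 4686 / 4918
Availability = 95.2826%

95.2826%


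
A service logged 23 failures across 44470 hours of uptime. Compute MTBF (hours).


Formula: MTBF = Total operating time / Number of failures
MTBF = 44470 / 23
MTBF = 1933.48 hours

1933.48 hours


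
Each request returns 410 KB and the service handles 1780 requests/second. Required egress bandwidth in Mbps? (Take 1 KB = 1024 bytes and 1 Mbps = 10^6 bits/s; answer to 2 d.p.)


Formula: Mbps = payload_bytes * RPS * 8 / 1e6
Payload per request = 410 KB = 410 * 1024 = 419840 bytes
Total bytes/sec = 419840 * 1780 = 747315200
Total bits/sec = 747315200 * 8 = 5978521600
Mbps = 5978521600 / 1e6 = 5978.52

5978.52 Mbps


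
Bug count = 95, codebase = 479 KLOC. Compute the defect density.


Defect density = defects / KLOC
Defect density = 95 / 479
Defect density = 0.198 defects/KLOC

0.198 defects/KLOC


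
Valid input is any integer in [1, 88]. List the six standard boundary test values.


Range: [1, 88]
Boundaries: just below min, min, min+1, max-1, max, just above max
Values: [0, 1, 2, 87, 88, 89]

[0, 1, 2, 87, 88, 89]


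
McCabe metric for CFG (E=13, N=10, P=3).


Formula: V(G) = E - N + 2P
V(G) = 13 - 10 + 2*3
V(G) = 3 + 6
V(G) = 9

9


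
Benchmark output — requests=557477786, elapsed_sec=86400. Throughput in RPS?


Formula: throughput = requests / seconds
throughput = 557477786 / 86400
throughput = 6452.29 requests/second

6452.29 requests/second


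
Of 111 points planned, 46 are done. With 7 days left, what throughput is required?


Formula: Required rate = Remaining points / Days left
Remaining = 111 - 46 = 65 points
Required rate = 65 / 7 = 9.29 points/day

9.29 points/day


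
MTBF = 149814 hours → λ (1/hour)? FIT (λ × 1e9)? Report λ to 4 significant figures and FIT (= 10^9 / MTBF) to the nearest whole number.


Formula: λ = 1 / MTBF; FIT = λ × 1e9 = 1e9 / MTBF
λ = 1 / 149814 ≈ 6.675e-06 failures/hour
FIT = 1e9 / 149814 ≈ 6675 failures per 1e9 hours (nearest whole number)

λ = 6.675e-06 /h, FIT = 6675


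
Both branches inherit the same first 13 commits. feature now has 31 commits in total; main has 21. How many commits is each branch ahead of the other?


Common ancestor: commit #13
feature commits after divergence: 31 - 13 = 18
main commits after divergence: 21 - 13 = 8
feature is 18 commits ahead of main
main is 8 commits ahead of feature

feature ahead: 18, main ahead: 8


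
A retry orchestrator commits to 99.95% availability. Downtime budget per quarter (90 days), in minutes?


Formula: allowed downtime = period * (100 - SLA) / 100
Period (quarter (90 days)) = 129600 minutes
Unavailability fraction = (100 - 99.95) / 100
Allowed downtime = 129600 * (100 - 99.95) / 100
Allowed downtime = 64.8 minutes

64.8 minutes


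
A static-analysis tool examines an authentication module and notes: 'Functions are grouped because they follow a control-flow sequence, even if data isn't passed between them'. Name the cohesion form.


Reasoning: Grouped by order of execution within a routine, not by data flow
Type: Procedural cohesion

Procedural cohesion


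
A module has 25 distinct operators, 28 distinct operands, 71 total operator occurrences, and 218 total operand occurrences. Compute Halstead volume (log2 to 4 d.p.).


Formula: V = N * log2(η), where N = N1 + N2 and η = η1 + η2
η = 25 + 28 = 53
N = 71 + 218 = 289
log2(53) ≈ 5.7279
V = 289 * 5.7279 = 1655.36

1655.36


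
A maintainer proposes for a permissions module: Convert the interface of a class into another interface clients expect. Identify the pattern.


This matches the Adapter pattern

Adapter


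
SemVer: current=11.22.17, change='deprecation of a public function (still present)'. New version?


Current: 11.22.17
Change category: 'deprecation of a public function (still present)' → minor bump
SemVer rule: minor bump → increment MINOR, reset PATCH to 0 (MAJOR unchanged)
New: 11.23.0

11.23.0


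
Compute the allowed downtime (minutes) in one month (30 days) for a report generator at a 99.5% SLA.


Formula: allowed downtime = period * (100 - SLA) / 100
Period (month (30 days)) = 43200 minutes
Unavailability fraction = (100 - 99.5) / 100
Allowed downtime = 43200 * (100 - 99.5) / 100
Allowed downtime = 216.0 minutes

216.0 minutes


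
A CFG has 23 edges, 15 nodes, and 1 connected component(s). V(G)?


Formula: V(G) = E - N + 2P
V(G) = 23 - 15 + 2*1
V(G) = 8 + 2
V(G) = 10

10


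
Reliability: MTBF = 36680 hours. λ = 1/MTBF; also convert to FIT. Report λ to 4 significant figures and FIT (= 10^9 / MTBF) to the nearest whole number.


Formula: λ = 1 / MTBF; FIT = λ × 1e9 = 1e9 / MTBF
λ = 1 / 36680 ≈ 2.726e-05 failures/hour
FIT = 1e9 / 36680 ≈ 27263 failures per 1e9 hours (nearest whole number)

λ = 2.726e-05 /h, FIT = 27263


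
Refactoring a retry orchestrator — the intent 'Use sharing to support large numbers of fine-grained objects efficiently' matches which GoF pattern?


This matches the Flyweight pattern

Flyweight


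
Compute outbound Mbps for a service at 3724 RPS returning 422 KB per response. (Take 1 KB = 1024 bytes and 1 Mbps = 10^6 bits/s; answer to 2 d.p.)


Formula: Mbps = payload_bytes * RPS * 8 / 1e6
Payload per request = 422 KB = 422 * 1024 = 432128 bytes
Total bytes/sec = 432128 * 3724 = 1609244672
Total bits/sec = 1609244672 * 8 = 12873957376
Mbps = 12873957376 / 1e6 = 12873.96

12873.96 Mbps


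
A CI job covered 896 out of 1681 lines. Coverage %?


Coverage = covered / total * 100
Coverage = 896 / 1681 * 100
Coverage = 53.3%

53.3%


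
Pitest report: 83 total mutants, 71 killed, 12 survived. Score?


Mutation score = killed / total * 100
Mutation score = 71 / 83 * 100
Mutation score = 85.54%

85.54%


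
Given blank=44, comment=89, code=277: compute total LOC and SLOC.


Total LOC = blank + comment + code
Total LOC = 44 + 89 + 277 = 410
SLOC (source only) = code = 277

Total LOC: 410, SLOC: 277


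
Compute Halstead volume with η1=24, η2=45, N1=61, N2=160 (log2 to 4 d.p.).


Formula: V = N * log2(η), where N = N1 + N2 and η = η1 + η2
η = 24 + 45 = 69
N = 61 + 160 = 221
log2(69) ≈ 6.1085
V = 221 * 6.1085 = 1349.98

1349.98


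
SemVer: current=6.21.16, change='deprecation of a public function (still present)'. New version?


Current: 6.21.16
Change category: 'deprecation of a public function (still present)' → minor bump
SemVer rule: minor bump → increment MINOR, reset PATCH to 0 (MAJOR unchanged)
New: 6.22.0

6.22.0


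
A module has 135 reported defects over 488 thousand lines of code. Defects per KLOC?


Defect density = defects / KLOC
Defect density = 135 / 488
Defect density = 0.277 defects/KLOC

0.277 defects/KLOC


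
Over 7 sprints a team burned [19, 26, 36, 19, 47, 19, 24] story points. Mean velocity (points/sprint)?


Formula: Avg velocity = Total points / Number of sprints
Points: [19, 26, 36, 19, 47, 19, 24]
Sum = 19 + 26 + 36 + 19 + 47 + 19 + 24 = 190
Avg velocity = 190 / 7 = 27.14 points/sprint

27.14 points/sprint


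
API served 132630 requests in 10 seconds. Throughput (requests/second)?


Formula: throughput = requests / seconds
throughput = 132630 / 10
throughput = 13263.0 requests/second

13263.0 requests/second


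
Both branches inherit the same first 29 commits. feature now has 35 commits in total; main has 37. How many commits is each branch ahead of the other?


Common ancestor: commit #29
feature commits after divergence: 35 - 29 = 6
main commits after divergence: 37 - 29 = 8
feature is 6 commits ahead of main
main is 8 commits ahead of feature

feature ahead: 6, main ahead: 8


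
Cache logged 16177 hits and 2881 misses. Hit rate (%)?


Formula: hit rate = hits / (hits + misses) * 100
hit rate = 16177 / (16177 + 2881) * 100
hit rate = 16177 / 19058 * 100
hit rate = 84.88%

84.88%


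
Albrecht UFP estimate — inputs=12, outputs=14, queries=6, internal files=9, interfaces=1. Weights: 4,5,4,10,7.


UFP = EI*4 + EO*5 + EQ*4 + ILF*10 + EIF*7
UFP = 12*4 + 14*5 + 6*4 + 9*10 + 1*7
UFP = 48 + 70 + 24 + 90 + 7
UFP = 239

239


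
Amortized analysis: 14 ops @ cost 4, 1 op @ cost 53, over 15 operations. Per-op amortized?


Formula: Amortized cost = Total cost / Operations
Total cost = (14 * 4) + (1 * 53)
Total cost = 56 + 53 = 109
Amortized = 109 / 15 = 7.2667

7.2667


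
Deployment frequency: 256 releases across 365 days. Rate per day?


Formula: deployments per day = releases / days
= 256 / 365
= 0.701 deploys/day
(equivalently, 4.91 deploys/week)

0.701 deploys/day


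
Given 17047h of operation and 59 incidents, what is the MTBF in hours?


Formula: MTBF = Total operating time / Number of failures
MTBF = 17047 / 59
MTBF = 288.93 hours

288.93 hours


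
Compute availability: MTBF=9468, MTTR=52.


Availability = MTBF / (MTBF + MTTR)
Availability = 9468 / (9468 + 52)
Availability = 9468 / 9520
Availability = 99.4538%

99.4538%


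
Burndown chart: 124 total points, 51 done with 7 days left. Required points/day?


Formula: Required rate = Remaining points / Days left
Remaining = 124 - 51 = 73 points
Required rate = 73 / 7 = 10.43 points/day

10.43 points/day


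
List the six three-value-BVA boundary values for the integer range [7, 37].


Range: [7, 37]
Boundaries: just below min, min, min+1, max-1, max, just above max
Values: [6, 7, 8, 36, 37, 38]

[6, 7, 8, 36, 37, 38]


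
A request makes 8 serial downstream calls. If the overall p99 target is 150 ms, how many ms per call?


Formula: per_stage = total_budget / stages
per_stage = 150 / 8
per_stage = 18.75 ms

18.75 ms


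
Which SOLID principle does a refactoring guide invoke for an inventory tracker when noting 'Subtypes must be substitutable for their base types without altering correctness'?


This describes the Liskov Substitution Principle (LSP)

Liskov Substitution Principle (LSP)


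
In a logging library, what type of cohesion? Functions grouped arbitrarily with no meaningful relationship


Reasoning: Worst: random grouping
Type: Coincidental cohesion

Coincidental cohesion


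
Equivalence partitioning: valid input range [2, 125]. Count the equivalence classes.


Valid range: [2, 125]
Class 1: x < 2 — invalid
Class 2: 2 ≤ x ≤ 125 — valid
Class 3: x > 125 — invalid
Total equivalence classes: 3

3 equivalence classes


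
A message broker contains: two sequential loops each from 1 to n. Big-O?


Reasoning: sequential dominates: O(n) + O(n) = O(n)
Complexity: O(n)

O(n)


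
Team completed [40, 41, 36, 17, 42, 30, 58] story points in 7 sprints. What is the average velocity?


Formula: Avg velocity = Total points / Number of sprints
Points: [40, 41, 36, 17, 42, 30, 58]
Sum = 40 + 41 + 36 + 17 + 42 + 30 + 58 = 264
Avg velocity = 264 / 7 = 37.71 points/sprint

37.71 points/sprint


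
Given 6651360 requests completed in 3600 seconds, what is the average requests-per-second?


Formula: throughput = requests / seconds
throughput = 6651360 / 3600
throughput = 1847.6 requests/second

1847.6 requests/second


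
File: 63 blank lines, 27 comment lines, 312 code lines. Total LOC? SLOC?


Total LOC = blank + comment + code
Total LOC = 63 + 27 + 312 = 402
SLOC (source only) = code = 312

Total LOC: 402, SLOC: 312


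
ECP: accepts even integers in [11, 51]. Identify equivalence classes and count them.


Constraint: even integers in [11, 51]
Class 1: x < 11 — out-of-range invalid
Class 2: x in [11,51] but odd — wrong type invalid
Class 3: x in [11,51] and even — valid
Class 4: x > 51 — out-of-range invalid
Total equivalence classes: 4

4 equivalence classes


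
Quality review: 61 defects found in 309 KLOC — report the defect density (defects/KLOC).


Defect density = defects / KLOC
Defect density = 61 / 309
Defect density = 0.197 defects/KLOC

0.197 defects/KLOC


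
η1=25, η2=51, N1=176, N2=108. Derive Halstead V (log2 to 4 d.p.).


Formula: V = N * log2(η), where N = N1 + N2 and η = η1 + η2
η = 25 + 51 = 76
N = 176 + 108 = 284
log2(76) ≈ 6.2479
V = 284 * 6.2479 = 1774.40

1774.40


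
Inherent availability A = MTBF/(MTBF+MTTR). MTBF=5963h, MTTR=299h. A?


Availability = MTBF / (MTBF + MTTR)
Availability = 5963 / (5963 + 299)
Availability = 5963 / 6262
Availability = 95.2252%

95.2252%


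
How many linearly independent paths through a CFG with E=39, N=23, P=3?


Formula: V(G) = E - N + 2P
V(G) = 39 - 23 + 2*3
V(G) = 16 + 6
V(G) = 22

22


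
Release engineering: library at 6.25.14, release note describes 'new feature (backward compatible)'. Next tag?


Current: 6.25.14
Change category: 'new feature (backward compatible)' → minor bump
SemVer rule: minor bump → increment MINOR, reset PATCH to 0 (MAJOR unchanged)
New: 6.26.0

6.26.0


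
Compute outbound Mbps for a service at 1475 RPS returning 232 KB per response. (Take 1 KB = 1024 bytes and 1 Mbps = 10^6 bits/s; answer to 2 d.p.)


Formula: Mbps = payload_bytes * RPS * 8 / 1e6
Payload per request = 232 KB = 232 * 1024 = 237568 bytes
Total bytes/sec = 237568 * 1475 = 350412800
Total bits/sec = 350412800 * 8 = 2803302400
Mbps = 2803302400 / 1e6 = 2803.3

2803.3 Mbps


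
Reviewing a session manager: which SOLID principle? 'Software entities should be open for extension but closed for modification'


This describes the Open/Closed Principle (OCP)

Open/Closed Principle (OCP)


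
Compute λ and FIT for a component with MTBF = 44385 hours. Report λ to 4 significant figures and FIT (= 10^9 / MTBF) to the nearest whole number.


Formula: λ = 1 / MTBF; FIT = λ × 1e9 = 1e9 / MTBF
λ = 1 / 44385 ≈ 2.253e-05 failures/hour
FIT = 1e9 / 44385 ≈ 22530 failures per 1e9 hours (nearest whole number)

λ = 2.253e-05 /h, FIT = 22530


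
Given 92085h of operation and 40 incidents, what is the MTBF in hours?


Formula: MTBF = Total operating time / Number of failures
MTBF = 92085 / 40
MTBF = 2302.13 hours

2302.13 hours


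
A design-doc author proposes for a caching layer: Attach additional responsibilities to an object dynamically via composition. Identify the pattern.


This matches the Decorator pattern

Decorator


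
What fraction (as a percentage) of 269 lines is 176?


Coverage = covered / total * 100
Coverage = 176 / 269 * 100
Coverage = 65.43%

65.43%


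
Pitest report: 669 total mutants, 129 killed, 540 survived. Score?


Mutation score = killed / total * 100
Mutation score = 129 / 669 * 100
Mutation score = 19.28%

19.28%


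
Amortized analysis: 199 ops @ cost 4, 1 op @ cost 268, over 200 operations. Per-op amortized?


Formula: Amortized cost = Total cost / Operations
Total cost = (199 * 4) + (1 * 268)
Total cost = 796 + 268 = 1064
Amortized = 1064 / 200 = 5.32

5.32


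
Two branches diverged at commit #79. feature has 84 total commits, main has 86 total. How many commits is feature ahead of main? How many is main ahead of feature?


Common ancestor: commit #79
feature commits after divergence: 84 - 79 = 5
main commits after divergence: 86 - 79 = 7
feature is 5 commits ahead of main
main is 7 commits ahead of feature

feature ahead: 5, main ahead: 7


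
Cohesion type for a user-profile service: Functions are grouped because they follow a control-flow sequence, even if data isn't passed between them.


Reasoning: Grouped by order of execution within a routine, not by data flow
Type: Procedural cohesion

Procedural cohesion


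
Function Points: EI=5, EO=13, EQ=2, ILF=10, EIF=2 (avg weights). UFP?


UFP = EI*4 + EO*5 + EQ*4 + ILF*10 + EIF*7
UFP = 5*4 + 13*5 + 2*4 + 10*10 + 2*7
UFP = 20 + 65 + 8 + 100 + 14
UFP = 207

207


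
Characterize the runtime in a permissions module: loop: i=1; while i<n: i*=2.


Reasoning: i doubles each step so iterations are log2(n)
Complexity: O(log n)

O(log n)


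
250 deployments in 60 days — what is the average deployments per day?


Formula: deployments per day = releases / days
= 250 / 60
= 4.167 deploys/day
(equivalently, 29.17 deploys/week)

4.167 deploys/day


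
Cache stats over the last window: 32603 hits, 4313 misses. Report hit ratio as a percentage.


Formula: hit rate = hits / (hits + misses) * 100
hit rate = 32603 / (32603 + 4313) * 100
hit rate = 32603 / 36916 * 100
hit rate = 88.32%

88.32%


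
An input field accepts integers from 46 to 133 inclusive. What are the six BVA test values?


Range: [46, 133]
Boundaries: just below min, min, min+1, max-1, max, just above max
Values: [45, 46, 47, 132, 133, 134]

[45, 46, 47, 132, 133, 134]


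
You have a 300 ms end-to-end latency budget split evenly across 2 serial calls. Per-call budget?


Formula: per_stage = total_budget / stages
per_stage = 300 / 2
per_stage = 150.0 ms

150.0 ms


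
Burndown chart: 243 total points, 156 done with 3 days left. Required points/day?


Formula: Required rate = Remaining points / Days left
Remaining = 243 - 156 = 87 points
Required rate = 87 / 3 = 29.0 points/day

29.0 points/day


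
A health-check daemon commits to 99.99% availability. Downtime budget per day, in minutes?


Formula: allowed downtime = period * (100 - SLA) / 100
Period (day) = 1440 minutes
Unavailability fraction = (100 - 99.99) / 100
Allowed downtime = 1440 * (100 - 99.99) / 100
Allowed downtime = 0.144 minutes

0.144 minutes


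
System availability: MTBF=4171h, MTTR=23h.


Availability = MTBF / (MTBF + MTTR)
Availability = 4171 / (4171 + 23)
Availability = 4171 / 4194
Availability = 99.4516%

99.4516%


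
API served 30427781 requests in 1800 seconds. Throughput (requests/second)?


Formula: throughput = requests / seconds
throughput = 30427781 / 1800
throughput = 16904.32 requests/second

16904.32 requests/second


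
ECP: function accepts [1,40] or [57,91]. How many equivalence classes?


Valid ranges: [1,40] and [57,91]
Class 1: x < 1 — invalid
Class 2: 1 ≤ x ≤ 40 — valid
Class 3: 40 < x < 57 — invalid (gap between ranges)
Class 4: 57 ≤ x ≤ 91 — valid
Class 5: x > 91 — invalid
Total equivalence classes: 5

5 equivalence classes


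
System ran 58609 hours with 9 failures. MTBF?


Formula: MTBF = Total operating time / Number of failures
MTBF = 58609 / 9
MTBF = 6512.11 hours

6512.11 hours


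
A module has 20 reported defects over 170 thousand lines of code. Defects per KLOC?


Defect density = defects / KLOC
Defect density = 20 / 170
Defect density = 0.118 defects/KLOC

0.118 defects/KLOC


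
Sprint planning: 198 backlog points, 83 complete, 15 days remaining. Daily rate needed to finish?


Formula: Required rate = Remaining points / Days left
Remaining = 198 - 83 = 115 points
Required rate = 115 / 15 = 7.67 points/day

7.67 points/day


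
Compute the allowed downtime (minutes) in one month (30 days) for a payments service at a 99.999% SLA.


Formula: allowed downtime = period * (100 - SLA) / 100
Period (month (30 days)) = 43200 minutes
Unavailability fraction = (100 - 99.999) / 100
Allowed downtime = 43200 * (100 - 99.999) / 100
Allowed downtime = 0.432 minutes

0.432 minutes


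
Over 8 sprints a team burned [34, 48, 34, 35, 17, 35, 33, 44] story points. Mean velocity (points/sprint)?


Formula: Avg velocity = Total points / Number of sprints
Points: [34, 48, 34, 35, 17, 35, 33, 44]
Sum = 34 + 48 + 34 + 35 + 17 + 35 + 33 + 44 = 280
Avg velocity = 280 / 8 = 35.0 points/sprint

35.0 points/sprint


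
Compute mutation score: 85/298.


Mutation score = killed / total * 100
Mutation score = 85 / 298 * 100
Mutation score = 28.52%

28.52%


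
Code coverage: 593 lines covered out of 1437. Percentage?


Coverage = covered / total * 100
Coverage = 593 / 1437 * 100
Coverage = 41.27%

41.27%


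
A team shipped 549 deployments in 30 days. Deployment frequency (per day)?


Formula: deployments per day = releases / days
= 549 / 30
= 18.3 deploys/day
(equivalently, 128.1 deploys/week)

18.3 deploys/day


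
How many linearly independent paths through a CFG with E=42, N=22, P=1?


Formula: V(G) = E - N + 2P
V(G) = 42 - 22 + 2*1
V(G) = 20 + 2
V(G) = 22

22


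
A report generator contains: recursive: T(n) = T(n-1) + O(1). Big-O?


Reasoning: linear recursion with constant work per frame
Complexity: O(n)

O(n)


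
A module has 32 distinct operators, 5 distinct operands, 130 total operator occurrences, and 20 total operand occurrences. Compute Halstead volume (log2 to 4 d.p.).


Formula: V = N * log2(η), where N = N1 + N2 and η = η1 + η2
η = 32 + 5 = 37
N = 130 + 20 = 150
log2(37) ≈ 5.2095
V = 150 * 5.2095 = 781.43

781.43


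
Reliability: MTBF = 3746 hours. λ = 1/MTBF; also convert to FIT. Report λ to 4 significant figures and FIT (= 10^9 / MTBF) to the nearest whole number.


Formula: λ = 1 / MTBF; FIT = λ × 1e9 = 1e9 / MTBF
λ = 1 / 3746 ≈ 2.670e-04 failures/hour
FIT = 1e9 / 3746 ≈ 266951 failures per 1e9 hours (nearest whole number)

λ = 2.670e-04 /h, FIT = 266951


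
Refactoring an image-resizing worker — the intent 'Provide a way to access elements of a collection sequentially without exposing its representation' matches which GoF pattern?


This matches the Iterator pattern

Iterator


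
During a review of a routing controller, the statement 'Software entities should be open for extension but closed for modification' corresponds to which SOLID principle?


This describes the Open/Closed Principle (OCP)

Open/Closed Principle (OCP)


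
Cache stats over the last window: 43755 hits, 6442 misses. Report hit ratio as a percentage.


Formula: hit rate = hits / (hits + misses) * 100
hit rate = 43755 / (43755 + 6442) * 100
hit rate = 43755 / 50197 * 100
hit rate = 87.17%

87.17%


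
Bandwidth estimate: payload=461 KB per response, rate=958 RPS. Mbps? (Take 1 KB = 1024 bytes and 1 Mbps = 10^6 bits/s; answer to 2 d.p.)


Formula: Mbps = payload_bytes * RPS * 8 / 1e6
Payload per request = 461 KB = 461 * 1024 = 472064 bytes
Total bytes/sec = 472064 * 958 = 452237312
Total bits/sec = 452237312 * 8 = 3617898496
Mbps = 3617898496 / 1e6 = 3617.9

3617.9 Mbps


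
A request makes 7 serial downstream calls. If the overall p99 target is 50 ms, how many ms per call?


Formula: per_stage = total_budget / stages
per_stage = 50 / 7
per_stage = 7.14 ms

7.14 ms


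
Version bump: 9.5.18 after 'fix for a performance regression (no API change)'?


Current: 9.5.18
Change category: 'fix for a performance regression (no API change)' → patch bump
SemVer rule: patch bump → increment PATCH (MAJOR and MINOR unchanged)
New: 9.5.19

9.5.19


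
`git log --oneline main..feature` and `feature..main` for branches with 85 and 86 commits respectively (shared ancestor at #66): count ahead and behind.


Common ancestor: commit #66
feature commits after divergence: 85 - 66 = 19
main commits after divergence: 86 - 66 = 20
feature is 19 commits ahead of main
main is 20 commits ahead of feature

feature ahead: 19, main ahead: 20


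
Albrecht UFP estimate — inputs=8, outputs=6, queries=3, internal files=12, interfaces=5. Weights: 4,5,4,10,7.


UFP = EI*4 + EO*5 + EQ*4 + ILF*10 + EIF*7
UFP = 8*4 + 6*5 + 3*4 + 12*10 + 5*7
UFP = 32 + 30 + 12 + 120 + 35
UFP = 229

229


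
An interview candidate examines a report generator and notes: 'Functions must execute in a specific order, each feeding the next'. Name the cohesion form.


Reasoning: Output of one is input to next
Type: Sequential cohesion

Sequential cohesion


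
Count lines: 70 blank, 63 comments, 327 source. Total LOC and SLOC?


Total LOC = blank + comment + code
Total LOC = 70 + 63 + 327 = 460
SLOC (source only) = code = 327

Total LOC: 460, SLOC: 327


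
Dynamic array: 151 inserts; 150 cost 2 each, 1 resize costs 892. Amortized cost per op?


Formula: Amortized cost = Total cost / Operations
Total cost = (150 * 2) + (1 * 892)
Total cost = 300 + 892 = 1192
Amortized = 1192 / 151 = 7.894

7.894


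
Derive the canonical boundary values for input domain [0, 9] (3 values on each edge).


Range: [0, 9]
Boundaries: just below min, min, min+1, max-1, max, just above max
Values: [-1, 0, 1, 8, 9, 10]

[-1, 0, 1, 8, 9, 10]


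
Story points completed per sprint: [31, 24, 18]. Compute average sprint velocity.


Formula: Avg velocity = Total points / Number of sprints
Points: [31, 24, 18]
Sum = 31 + 24 + 18 = 73
Avg velocity = 73 / 3 = 24.33 points/sprint

24.33 points/sprint


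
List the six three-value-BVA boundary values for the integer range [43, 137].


Range: [43, 137]
Boundaries: just below min, min, min+1, max-1, max, just above max
Values: [42, 43, 44, 136, 137, 138]

[42, 43, 44, 136, 137, 138]


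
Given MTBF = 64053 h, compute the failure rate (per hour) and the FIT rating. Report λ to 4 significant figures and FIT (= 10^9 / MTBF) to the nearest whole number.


Formula: λ = 1 / MTBF; FIT = λ × 1e9 = 1e9 / MTBF
λ = 1 / 64053 ≈ 1.561e-05 failures/hour
FIT = 1e9 / 64053 ≈ 15612 failures per 1e9 hours (nearest whole number)

λ = 1.561e-05 /h, FIT = 15612


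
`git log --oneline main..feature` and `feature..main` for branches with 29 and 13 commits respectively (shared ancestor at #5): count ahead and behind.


Common ancestor: commit #5
feature commits after divergence: 29 - 5 = 24
main commits after divergence: 13 - 5 = 8
feature is 24 commits ahead of main
main is 8 commits ahead of feature

feature ahead: 24, main ahead: 8


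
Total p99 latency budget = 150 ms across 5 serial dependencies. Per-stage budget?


Formula: per_stage = total_budget / stages
per_stage = 150 / 5
per_stage = 30.0 ms

30.0 ms


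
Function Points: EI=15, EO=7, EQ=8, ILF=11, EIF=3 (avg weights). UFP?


UFP = EI*4 + EO*5 + EQ*4 + ILF*10 + EIF*7
UFP = 15*4 + 7*5 + 8*4 + 11*10 + 3*7
UFP = 60 + 35 + 32 + 110 + 21
UFP = 258

258


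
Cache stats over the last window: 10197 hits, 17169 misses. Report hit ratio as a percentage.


Formula: hit rate = hits / (hits + misses) * 100
hit rate = 10197 / (10197 + 17169) * 100
hit rate = 10197 / 27366 * 100
hit rate = 37.26%

37.26%


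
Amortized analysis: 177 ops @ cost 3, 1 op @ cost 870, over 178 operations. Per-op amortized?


Formula: Amortized cost = Total cost / Operations
Total cost = (177 * 3) + (1 * 870)
Total cost = 531 + 870 = 1401
Amortized = 1401 / 178 = 7.8708

7.8708


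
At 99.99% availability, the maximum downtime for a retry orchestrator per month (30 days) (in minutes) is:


Formula: allowed downtime = period * (100 - SLA) / 100
Period (month (30 days)) = 43200 minutes
Unavailability fraction = (100 - 99.99) / 100
Allowed downtime = 43200 * (100 - 99.99) / 100
Allowed downtime = 4.32 minutes

4.32 minutes


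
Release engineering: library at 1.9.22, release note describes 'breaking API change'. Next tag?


Current: 1.9.22
Change category: 'breaking API change' → major bump
SemVer rule: major bump → increment MAJOR, reset MINOR and PATCH to 0
New: 2.0.0

2.0.0


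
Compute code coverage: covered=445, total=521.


Coverage = covered / total * 100
Coverage = 445 / 521 * 100
Coverage = 85.41%

85.41%


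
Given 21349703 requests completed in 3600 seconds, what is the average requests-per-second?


Formula: throughput = requests / seconds
throughput = 21349703 / 3600
throughput = 5930.47 requests/second

5930.47 requests/second


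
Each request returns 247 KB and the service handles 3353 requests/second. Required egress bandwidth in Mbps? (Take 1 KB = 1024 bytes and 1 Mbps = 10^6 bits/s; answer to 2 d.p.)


Formula: Mbps = payload_bytes * RPS * 8 / 1e6
Payload per request = 247 KB = 247 * 1024 = 252928 bytes
Total bytes/sec = 252928 * 3353 = 848067584
Total bits/sec = 848067584 * 8 = 6784540672
Mbps = 6784540672 / 1e6 = 6784.54

6784.54 Mbps


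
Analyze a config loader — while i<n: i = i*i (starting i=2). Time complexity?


Reasoning: squaring drives double-exponential growth; iterations ~ log log n
Complexity: O(log log n)

O(log log n)


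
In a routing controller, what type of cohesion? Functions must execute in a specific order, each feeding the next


Reasoning: Output of one is input to next
Type: Sequential cohesion

Sequential cohesion


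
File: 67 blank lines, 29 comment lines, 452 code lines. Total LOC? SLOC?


Total LOC = blank + comment + code
Total LOC = 67 + 29 + 452 = 548
SLOC (source only) = code = 452

Total LOC: 548, SLOC: 452


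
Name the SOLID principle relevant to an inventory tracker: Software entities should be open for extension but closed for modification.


This describes the Open/Closed Principle (OCP)

Open/Closed Principle (OCP)


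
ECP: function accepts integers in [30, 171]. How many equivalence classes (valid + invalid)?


Valid range: [30, 171]
Class 1: x < 30 — invalid
Class 2: 30 ≤ x ≤ 171 — valid
Class 3: x > 171 — invalid
Total equivalence classes: 3

3 equivalence classes


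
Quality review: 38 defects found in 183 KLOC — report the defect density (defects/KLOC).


Defect density = defects / KLOC
Defect density = 38 / 183
Defect density = 0.208 defects/KLOC

0.208 defects/KLOC


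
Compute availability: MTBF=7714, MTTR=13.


Availability = MTBF / (MTBF + MTTR)
Availability = 7714 / (7714 + 13)
Availability = 7714 / 7727
Availability = 99.8318%

99.8318%


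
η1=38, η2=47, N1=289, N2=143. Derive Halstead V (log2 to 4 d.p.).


Formula: V = N * log2(η), where N = N1 + N2 and η = η1 + η2
η = 38 + 47 = 85
N = 289 + 143 = 432
log2(85) ≈ 6.4094
V = 432 * 6.4094 = 2768.86

2768.86


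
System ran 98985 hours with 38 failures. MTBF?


Formula: MTBF = Total operating time / Number of failures
MTBF = 98985 / 38
MTBF = 2604.87 hours

2604.87 hours


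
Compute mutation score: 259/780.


Mutation score = killed / total * 100
Mutation score = 259 / 780 * 100
Mutation score = 33.21%

33.21%


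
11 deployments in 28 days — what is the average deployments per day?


Formula: deployments per day = releases / days
= 11 / 28
= 0.393 deploys/day
(equivalently, 2.75 deploys/week)

0.393 deploys/day


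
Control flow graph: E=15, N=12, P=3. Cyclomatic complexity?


Formula: V(G) = E - N + 2P
V(G) = 15 - 12 + 2*3
V(G) = 3 + 6
V(G) = 9

9


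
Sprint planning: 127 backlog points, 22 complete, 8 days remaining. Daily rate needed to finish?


Formula: Required rate = Remaining points / Days left
Remaining = 127 - 22 = 105 points
Required rate = 105 / 8 = 13.13 points/day

13.13 points/day


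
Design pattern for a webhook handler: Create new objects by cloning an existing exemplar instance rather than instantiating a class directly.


This matches the Prototype pattern

Prototype


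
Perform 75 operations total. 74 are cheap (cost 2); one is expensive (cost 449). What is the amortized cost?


Formula: Amortized cost = Total cost / Operations
Total cost = (74 * 2) + (1 * 449)
Total cost = 148 + 449 = 597
Amortized = 597 / 75 = 7.96

7.96


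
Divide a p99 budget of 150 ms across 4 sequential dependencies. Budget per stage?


Formula: per_stage = total_budget / stages
per_stage = 150 / 4
per_stage = 37.5 ms

37.5 ms


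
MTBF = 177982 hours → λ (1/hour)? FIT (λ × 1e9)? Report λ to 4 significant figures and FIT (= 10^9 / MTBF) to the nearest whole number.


Formula: λ = 1 / MTBF; FIT = λ × 1e9 = 1e9 / MTBF
λ = 1 / 177982 ≈ 5.619e-06 failures/hour
FIT = 1e9 / 177982 ≈ 5619 failures per 1e9 hours (nearest whole number)

λ = 5.619e-06 /h, FIT = 5619


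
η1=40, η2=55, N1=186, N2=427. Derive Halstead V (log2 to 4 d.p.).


Formula: V = N * log2(η), where N = N1 + N2 and η = η1 + η2
η = 40 + 55 = 95
N = 186 + 427 = 613
log2(95) ≈ 6.5699
V = 613 * 6.5699 = 4027.35

4027.35


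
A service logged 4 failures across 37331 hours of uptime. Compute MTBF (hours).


Formula: MTBF = Total operating time / Number of failures
MTBF = 37331 / 4
MTBF = 9332.75 hours

9332.75 hours


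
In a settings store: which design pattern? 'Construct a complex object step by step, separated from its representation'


This matches the Builder pattern

Builder


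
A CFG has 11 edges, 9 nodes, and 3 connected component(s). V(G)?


Formula: V(G) = E - N + 2P
V(G) = 11 - 9 + 2*3
V(G) = 2 + 6
V(G) = 8

8


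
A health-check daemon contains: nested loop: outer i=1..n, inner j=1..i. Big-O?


Reasoning: triangle: n(n+1)/2 ~ n^2/2
Complexity: O(n^2)

O(n^2)


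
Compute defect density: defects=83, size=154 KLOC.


Defect density = defects / KLOC
Defect density = 83 / 154
Defect density = 0.539 defects/KLOC

0.539 defects/KLOC


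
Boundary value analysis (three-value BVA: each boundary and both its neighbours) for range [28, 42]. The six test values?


Range: [28, 42]
Boundaries: just below min, min, min+1, max-1, max, just above max
Values: [27, 28, 29, 41, 42, 43]

[27, 28, 29, 41, 42, 43]


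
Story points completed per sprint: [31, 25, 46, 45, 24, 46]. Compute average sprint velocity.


Formula: Avg velocity = Total points / Number of sprints
Points: [31, 25, 46, 45, 24, 46]
Sum = 31 + 25 + 46 + 45 + 24 + 46 = 217
Avg velocity = 217 / 6 = 36.17 points/sprint

36.17 points/sprint
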